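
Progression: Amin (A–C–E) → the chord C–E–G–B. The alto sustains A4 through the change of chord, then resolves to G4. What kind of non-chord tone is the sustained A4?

The harmony at that moment is C major seventh chord (C, E, G, B); A4 is not a chord tone.
It is held over (the same pitch as the preceding A4) and left by step down to G4.
Held over from the previous chord and resolving down by step — a suspension.

A4 is a suspension.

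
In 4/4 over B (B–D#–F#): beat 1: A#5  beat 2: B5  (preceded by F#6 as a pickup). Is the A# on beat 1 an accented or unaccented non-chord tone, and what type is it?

Accented appoggiatura.

The harmony at that moment is B major triad (B, D#, F#); A#5 is not a chord tone.
It is approached by leap down from F#6 and left by step up to B5.
Leap in, step out — an appoggiatura.
It falls on the downbeat, so it is accented.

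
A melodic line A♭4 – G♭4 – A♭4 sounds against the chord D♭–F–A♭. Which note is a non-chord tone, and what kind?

The harmony at that moment is D♭ major triad (D♭, F, A♭); G♭4 is not a chord tone.
It is approached by step down from A♭4 and left by step up to A♭4.
Step away and step back to the same note — a neighbor tone (lower neighbor).

G♭4 is a neighbor tone.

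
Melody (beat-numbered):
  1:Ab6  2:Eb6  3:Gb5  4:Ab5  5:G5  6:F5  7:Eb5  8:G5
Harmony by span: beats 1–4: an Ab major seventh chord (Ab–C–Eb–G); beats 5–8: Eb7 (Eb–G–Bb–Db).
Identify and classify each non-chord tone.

The harmony at that moment is Ab major seventh chord (Ab, C, Eb, G); Gb5 is not a chord tone.
It is approached by leap down from Eb6 and left by step up to Ab5.
Leap in, step out — an appoggiatura.
The harmony at that moment is Eb dominant seventh chord (Eb, G, Bb, Db); F5 is not a chord tone.
It is approached by step down from G5 and left by step down to Eb5.
Step in, step out in the same direction — a passing tone.

Gb5 (beat 3) — appoggiatura; F5 (beat 6) — passing tone.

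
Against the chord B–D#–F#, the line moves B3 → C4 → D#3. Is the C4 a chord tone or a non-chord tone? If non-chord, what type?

Non-chord tone — an escape tone.

The harmony at that moment is B major triad (B, D#, F#); C4 is not a chord tone.
It is approached by step up from B3 and left by leap down to D#3.
Step in, leap out — an escape tone.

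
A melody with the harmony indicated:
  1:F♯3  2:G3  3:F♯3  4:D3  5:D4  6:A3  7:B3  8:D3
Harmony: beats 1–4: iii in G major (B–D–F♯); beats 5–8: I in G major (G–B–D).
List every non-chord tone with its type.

The harmony at that moment is B minor triad (B, D, F♯); G3 is not a chord tone.
It is approached by step up from F♯3 and left by step down to F♯3.
Step away and step back to the same note — a neighbor tone (upper neighbor).
The harmony at that moment is G major triad (G, B, D); A3 is not a chord tone.
It is approached by leap down from D4 and left by step up to B3.
Leap in, step out — an appoggiatura.

G3 (beat 2) — neighbor tone; A3 (beat 6) — appoggiatura.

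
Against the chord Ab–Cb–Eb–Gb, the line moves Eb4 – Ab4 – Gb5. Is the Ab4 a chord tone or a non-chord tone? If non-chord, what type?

Chord tone (the root of Ab minor seventh chord).

Ab minor seventh chord contains Ab, Cb, Eb, Gb; Ab is the root, so it is a chord tone.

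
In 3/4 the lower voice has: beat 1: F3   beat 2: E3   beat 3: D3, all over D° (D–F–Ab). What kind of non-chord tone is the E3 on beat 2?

The harmony at that moment is D diminished triad (D, F, Ab); E3 is not a chord tone.
It is approached by step down from F3 and left by step down to D3.
Step in, step out in the same direction — a passing tone.

Passing tone.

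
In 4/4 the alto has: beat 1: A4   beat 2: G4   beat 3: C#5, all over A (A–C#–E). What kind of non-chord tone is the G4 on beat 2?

Escape tone.

The harmony at that moment is A major triad (A, C#, E); G4 is not a chord tone.
It is approached by step down from A4 and left by leap up to C#5.
Step in, leap out, on a weak beat — an escape tone.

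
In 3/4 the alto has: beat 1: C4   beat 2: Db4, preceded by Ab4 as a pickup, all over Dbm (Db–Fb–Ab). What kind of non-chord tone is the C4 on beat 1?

The harmony at that moment is Db minor triad (Db, Fb, Ab); C4 is not a chord tone.
It is approached by leap down from Ab4 and left by step up to Db4.
Leap in, step out, metrically accented — an appoggiatura.

Appoggiatura.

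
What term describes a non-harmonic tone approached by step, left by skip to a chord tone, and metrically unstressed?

Approach: by step. Departure: by leap. Metric position: weak.
Step in, leap out, from a weak position — an escape tone (échappée). (It is the mirror image of the appoggiatura, which leaps in and steps out on a strong beat.)

Escape tone.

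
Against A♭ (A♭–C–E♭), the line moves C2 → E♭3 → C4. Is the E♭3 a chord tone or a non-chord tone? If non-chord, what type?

Ab major triad contains A♭, C, E♭; E♭ is the fifth, so it is a chord tone.

Chord tone (the fifth of Ab major triad).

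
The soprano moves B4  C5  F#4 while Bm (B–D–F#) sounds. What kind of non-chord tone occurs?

C5 is an escape tone.

The harmony at that moment is B minor triad (B, D, F#); C5 is not a chord tone.
It is approached by step up from B4 and left by leap down to F#4.
Step in, leap out — an escape tone.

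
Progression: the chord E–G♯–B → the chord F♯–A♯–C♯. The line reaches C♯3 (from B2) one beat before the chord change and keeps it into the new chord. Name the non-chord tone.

C♯3 is an anticipation.

The harmony at that moment is E major triad (E, G♯, B); C♯3 is not a chord tone.
It is approached by step up from B2 and then sustained as the same pitch into the next harmony.
Arriving early and becoming a chord tone when the harmony changes — an anticipation.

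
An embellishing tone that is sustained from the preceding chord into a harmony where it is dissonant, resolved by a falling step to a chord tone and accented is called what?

Suspension.

Approach: by preparation — the pitch is first a chord tone, then held (tied or repeated) while the harmony changes under it. Departure: down by step. Metric position: strong.
A prepared dissonance that resolves downward by step — a suspension. (The same figure resolving upward would be a retardation.)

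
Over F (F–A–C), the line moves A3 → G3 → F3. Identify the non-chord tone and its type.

The harmony at that moment is F major triad (F, A, C); G3 is not a chord tone.
It is approached by step down from A3 and left by step down to F3.
Step in, step out in the same direction — a passing tone.

G3 is a passing tone.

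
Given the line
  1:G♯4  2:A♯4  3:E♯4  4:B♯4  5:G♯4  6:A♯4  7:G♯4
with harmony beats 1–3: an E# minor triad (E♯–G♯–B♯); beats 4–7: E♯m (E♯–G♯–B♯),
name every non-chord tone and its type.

The harmony at that moment is E♯ minor triad (E♯, G♯, B♯); A♯4 is not a chord tone.
It is approached by step up from G♯4 and left by leap down to E♯4.
Step in, leap out — an escape tone.
The harmony at that moment is E♯ minor triad (E♯, G♯, B♯); A♯4 is not a chord tone.
It is approached by step up from G♯4 and left by step down to G♯4.
Step away and step back to the same note — a neighbor tone (upper neighbor).

A♯4 (beat 2) — escape tone; A♯4 (beat 6) — neighbor tone.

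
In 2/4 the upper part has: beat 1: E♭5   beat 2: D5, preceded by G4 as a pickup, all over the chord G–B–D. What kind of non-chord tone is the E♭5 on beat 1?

The harmony at that moment is G major triad (G, B, D); E♭5 is not a chord tone.
It is approached by leap up from G4 and left by step down to D5.
Leap in, step out, metrically accented — an appoggiatura.

Appoggiatura.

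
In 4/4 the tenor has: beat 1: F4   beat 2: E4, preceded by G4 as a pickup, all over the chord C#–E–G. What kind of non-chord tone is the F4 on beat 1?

Passing tone.

The harmony at that moment is C# diminished triad (C#, E, G); F4 is not a chord tone.
It is approached by step down from G4 and left by step down to E4.
Step in, step out in the same direction — a passing tone.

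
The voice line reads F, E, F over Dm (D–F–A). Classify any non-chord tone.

E is a neighbor tone.

The harmony at that moment is D minor triad (D, F, A); E is not a chord tone.
It is approached by step down from F and left by step up to F.
Step away and step back to the same note — a neighbor tone (lower neighbor).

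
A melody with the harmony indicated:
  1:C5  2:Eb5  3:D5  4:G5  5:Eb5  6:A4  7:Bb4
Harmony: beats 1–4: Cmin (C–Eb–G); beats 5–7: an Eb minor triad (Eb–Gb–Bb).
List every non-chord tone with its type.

D5 (beat 3) — escape tone; A4 (beat 6) — appoggiatura.

The harmony at that moment is C minor triad (C, Eb, G); D5 is not a chord tone.
It is approached by step down from Eb5 and left by leap up to G5.
Step in, leap out — an escape tone.
The harmony at that moment is Eb minor triad (Eb, Gb, Bb); A4 is not a chord tone.
It is approached by leap down from Eb5 and left by step up to Bb4.
Leap in, step out — an appoggiatura.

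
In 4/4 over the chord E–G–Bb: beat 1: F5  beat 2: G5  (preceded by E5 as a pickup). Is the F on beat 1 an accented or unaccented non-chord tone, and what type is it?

The harmony at that moment is E diminished triad (E, G, Bb); F5 is not a chord tone.
It is approached by step up from E5 and left by step up to G5.
Step in, step out in the same direction — a passing tone.
It falls on the downbeat, so it is accented.

Accented passing tone.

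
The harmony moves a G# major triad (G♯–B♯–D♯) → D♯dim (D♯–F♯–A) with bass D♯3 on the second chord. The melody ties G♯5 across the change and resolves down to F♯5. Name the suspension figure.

4–3 suspension.

At the second chord the bass is D♯3. The suspended G♯5 lies a fourth above the bass; after resolving down by step to F♯5, the interval above the bass becomes a third.
Suspension figures are named by those two intervals: 4–3.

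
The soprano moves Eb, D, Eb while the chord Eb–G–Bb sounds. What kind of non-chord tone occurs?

D is a neighbor tone.

The harmony at that moment is Eb major triad (Eb, G, Bb); D is not a chord tone.
It is approached by step down from Eb and left by step up to Eb.
Step away and step back to the same note — a neighbor tone (lower neighbor).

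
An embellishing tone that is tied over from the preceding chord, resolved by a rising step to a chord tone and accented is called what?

Retardation.

Approach: by preparation — the pitch is first a chord tone, then held (tied or repeated) while the harmony changes under it. Departure: up by step. Metric position: strong.
A prepared dissonance that resolves upward by step — a retardation. (The same figure resolving downward would be a suspension.)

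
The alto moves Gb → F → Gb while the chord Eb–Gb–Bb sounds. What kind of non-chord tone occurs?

F is a neighbor tone.

The harmony at that moment is Eb minor triad (Eb, Gb, Bb); F is not a chord tone.
It is approached by step down from Gb and left by step up to Gb.
Step away and step back to the same note — a neighbor tone (lower neighbor).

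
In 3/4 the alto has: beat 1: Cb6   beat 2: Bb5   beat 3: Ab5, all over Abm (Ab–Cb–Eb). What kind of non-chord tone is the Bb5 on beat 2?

Passing tone.

The harmony at that moment is Ab minor triad (Ab, Cb, Eb); Bb5 is not a chord tone.
It is approached by step down from Cb6 and left by step down to Ab5.
Step in, step out in the same direction — a passing tone.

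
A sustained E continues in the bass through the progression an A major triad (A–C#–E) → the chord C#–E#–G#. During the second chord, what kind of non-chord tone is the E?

The harmony at that moment is C# major triad (C#, E#, G#); E is not a chord tone.
It is held over (the same pitch as the preceding E) and then sustained as the same pitch into the next harmony.
Sustained through a change of harmony — a pedal tone.

Pedal tone (pedal point).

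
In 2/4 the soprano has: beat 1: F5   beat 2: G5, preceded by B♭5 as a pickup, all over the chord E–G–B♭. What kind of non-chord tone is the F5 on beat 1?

Appoggiatura.

The harmony at that moment is E diminished triad (E, G, B♭); F5 is not a chord tone.
It is approached by leap down from B♭5 and left by step up to G5.
Leap in, step out, metrically accented — an appoggiatura.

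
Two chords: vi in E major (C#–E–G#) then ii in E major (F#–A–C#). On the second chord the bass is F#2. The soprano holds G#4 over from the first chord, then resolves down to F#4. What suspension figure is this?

At the second chord the bass is F#2. The suspended G#4 lies a ninth above the bass; after resolving down by step to F#4, the interval above the bass becomes an octave.
Suspension figures are named by those two intervals: 9–8.

9–8 suspension.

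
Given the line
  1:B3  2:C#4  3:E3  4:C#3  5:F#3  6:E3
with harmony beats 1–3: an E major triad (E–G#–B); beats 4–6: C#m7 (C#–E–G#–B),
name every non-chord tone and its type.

C#4 (beat 2) — escape tone; F#3 (beat 5) — appoggiatura.

The harmony at that moment is E major triad (E, G#, B); C#4 is not a chord tone.
It is approached by step up from B3 and left by leap down to E3.
Step in, leap out — an escape tone.
The harmony at that moment is C# minor seventh chord (C#, E, G#, B); F#3 is not a chord tone.
It is approached by leap up from C#3 and left by step down to E3.
Leap in, step out — an appoggiatura.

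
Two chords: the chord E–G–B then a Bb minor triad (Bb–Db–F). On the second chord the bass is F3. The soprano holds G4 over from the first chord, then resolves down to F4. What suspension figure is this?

9–8 suspension.

At the second chord the bass is F3. The suspended G4 lies a ninth above the bass; after resolving down by step to F4, the interval above the bass becomes an octave.
Suspension figures are named by those two intervals: 9–8.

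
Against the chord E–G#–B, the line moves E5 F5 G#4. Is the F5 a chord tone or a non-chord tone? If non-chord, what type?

Non-chord tone — an escape tone.

The harmony at that moment is E major triad (E, G#, B); F5 is not a chord tone.
It is approached by step up from E5 and left by leap down to G#4.
Step in, leap out — an escape tone.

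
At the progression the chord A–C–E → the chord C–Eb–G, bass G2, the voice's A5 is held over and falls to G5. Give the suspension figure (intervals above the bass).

At the second chord the bass is G2. The suspended A5 lies a ninth above the bass; after resolving down by step to G5, the interval above the bass becomes an octave.
Suspension figures are named by those two intervals: 9–8.

9–8 suspension.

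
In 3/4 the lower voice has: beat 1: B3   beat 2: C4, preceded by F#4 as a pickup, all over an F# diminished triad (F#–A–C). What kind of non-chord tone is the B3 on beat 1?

The harmony at that moment is F# diminished triad (F#, A, C); B3 is not a chord tone.
It is approached by leap down from F#4 and left by step up to C4.
Leap in, step out, metrically accented — an appoggiatura.

Appoggiatura.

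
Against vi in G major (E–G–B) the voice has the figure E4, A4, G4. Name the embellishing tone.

The harmony at that moment is E minor triad (E, G, B); A4 is not a chord tone.
It is approached by leap up from E4 and left by step down to G4.
Leap in, step out — an appoggiatura.

A4 is an appoggiatura.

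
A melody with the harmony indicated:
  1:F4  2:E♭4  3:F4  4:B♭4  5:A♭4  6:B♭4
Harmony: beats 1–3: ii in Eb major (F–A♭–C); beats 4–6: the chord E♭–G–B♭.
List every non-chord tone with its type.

E♭4 (beat 2) — neighbor tone; A♭4 (beat 5) — neighbor tone.

The harmony at that moment is F minor triad (F, A♭, C); E♭4 is not a chord tone.
It is approached by step down from F4 and left by step up to F4.
Step away and step back to the same note — a neighbor tone (lower neighbor).
The harmony at that moment is E♭ major triad (E♭, G, B♭); A♭4 is not a chord tone.
It is approached by step down from B♭4 and left by step up to B♭4.
Step away and step back to the same note — a neighbor tone (lower neighbor).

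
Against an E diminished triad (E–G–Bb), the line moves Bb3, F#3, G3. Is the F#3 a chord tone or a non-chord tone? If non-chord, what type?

The harmony at that moment is E diminished triad (E, G, Bb); F#3 is not a chord tone.
It is approached by leap down from Bb3 and left by step up to G3.
Leap in, step out — an appoggiatura.

Non-chord tone — an appoggiatura.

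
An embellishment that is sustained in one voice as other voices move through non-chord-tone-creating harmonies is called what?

Approach: none. Departure: none — a single pitch is sustained while the chords change around it, passing through harmonies that do not contain it.
No melodic motion at all; the dissonance is created entirely by the moving harmonies against the stationary note — a pedal tone (pedal point).

Pedal tone.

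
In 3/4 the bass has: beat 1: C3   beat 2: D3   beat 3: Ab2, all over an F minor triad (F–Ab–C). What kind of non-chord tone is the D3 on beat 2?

Escape tone.

The harmony at that moment is F minor triad (F, Ab, C); D3 is not a chord tone.
It is approached by step up from C3 and left by leap down to Ab2.
Step in, leap out, on a weak beat — an escape tone.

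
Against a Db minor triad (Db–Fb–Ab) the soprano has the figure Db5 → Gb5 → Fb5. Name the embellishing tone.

The harmony at that moment is Db minor triad (Db, Fb, Ab); Gb5 is not a chord tone.
It is approached by leap up from Db5 and left by step down to Fb5.
Leap in, step out — an appoggiatura.

Gb5 is an appoggiatura.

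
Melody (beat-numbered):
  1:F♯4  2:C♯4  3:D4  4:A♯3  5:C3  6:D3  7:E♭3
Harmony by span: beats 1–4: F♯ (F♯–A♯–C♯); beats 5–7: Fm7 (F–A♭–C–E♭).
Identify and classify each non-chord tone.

D4 (beat 3) — escape tone; D3 (beat 6) — passing tone.

The harmony at that moment is F♯ major triad (F♯, A♯, C♯); D4 is not a chord tone.
It is approached by step up from C♯4 and left by leap down to A♯3.
Step in, leap out — an escape tone.
The harmony at that moment is F minor seventh chord (F, A♭, C, E♭); D3 is not a chord tone.
It is approached by step up from C3 and left by step up to E♭3.
Step in, step out in the same direction — a passing tone.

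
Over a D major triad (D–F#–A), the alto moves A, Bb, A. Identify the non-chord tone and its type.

Bb is a neighbor tone.

The harmony at that moment is D major triad (D, F#, A); Bb is not a chord tone.
It is approached by step up from A and left by step down to A.
Step away and step back to the same note — a neighbor tone (upper neighbor).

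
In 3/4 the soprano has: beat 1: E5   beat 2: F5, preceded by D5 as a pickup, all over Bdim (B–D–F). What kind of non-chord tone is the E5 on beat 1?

Passing tone.

The harmony at that moment is B diminished triad (B, D, F); E5 is not a chord tone.
It is approached by step up from D5 and left by step up to F5.
Step in, step out in the same direction — a passing tone.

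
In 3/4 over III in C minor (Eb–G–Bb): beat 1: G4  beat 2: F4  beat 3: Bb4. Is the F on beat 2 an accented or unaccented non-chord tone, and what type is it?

Unaccented escape tone.

The harmony at that moment is Eb major triad (Eb, G, Bb); F4 is not a chord tone.
It is approached by step down from G4 and left by leap up to Bb4.
Step in, leap out — an escape tone.
It falls on a weak beat, so it is unaccented.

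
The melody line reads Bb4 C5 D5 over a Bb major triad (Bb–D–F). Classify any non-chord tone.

The harmony at that moment is Bb major triad (Bb, D, F); C5 is not a chord tone.
It is approached by step up from Bb4 and left by step up to D5.
Step in, step out in the same direction — a passing tone.

C5 is a passing tone.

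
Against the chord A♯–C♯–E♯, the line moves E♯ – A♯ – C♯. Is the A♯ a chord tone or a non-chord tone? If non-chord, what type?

A# minor triad contains A♯, C♯, E♯; A♯ is the root, so it is a chord tone.

Chord tone (the root of A# minor triad).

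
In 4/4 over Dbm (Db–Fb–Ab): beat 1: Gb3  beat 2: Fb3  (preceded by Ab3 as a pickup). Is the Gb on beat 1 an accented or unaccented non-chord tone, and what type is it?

The harmony at that moment is Db minor triad (Db, Fb, Ab); Gb3 is not a chord tone.
It is approached by step down from Ab3 and left by step down to Fb3.
Step in, step out in the same direction — a passing tone.
It falls on the downbeat, so it is accented.

Accented passing tone.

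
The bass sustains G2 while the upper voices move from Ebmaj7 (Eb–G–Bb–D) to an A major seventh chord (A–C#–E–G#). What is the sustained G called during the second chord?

Pedal tone (pedal point).

The harmony at that moment is A major seventh chord (A, C#, E, G#); G2 is not a chord tone.
It is held over (the same pitch as the preceding G2) and then sustained as the same pitch into the next harmony.
Sustained through a change of harmony — a pedal tone.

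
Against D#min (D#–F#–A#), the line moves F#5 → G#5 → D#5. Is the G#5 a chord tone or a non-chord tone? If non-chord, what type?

Non-chord tone — an escape tone.

The harmony at that moment is D# minor triad (D#, F#, A#); G#5 is not a chord tone.
It is approached by step up from F#5 and left by leap down to D#5.
Step in, leap out — an escape tone.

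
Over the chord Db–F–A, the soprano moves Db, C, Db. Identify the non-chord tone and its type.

C is a neighbor tone.

The harmony at that moment is Db augmented triad (Db, F, A); C is not a chord tone.
It is approached by step down from Db and left by step up to Db.
Step away and step back to the same note — a neighbor tone (lower neighbor).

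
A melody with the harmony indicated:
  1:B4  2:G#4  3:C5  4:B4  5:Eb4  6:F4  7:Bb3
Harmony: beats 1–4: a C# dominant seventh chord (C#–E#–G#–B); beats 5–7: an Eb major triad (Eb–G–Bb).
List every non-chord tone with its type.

The harmony at that moment is C# dominant seventh chord (C#, E#, G#, B); C5 is not a chord tone.
It is approached by leap up from G#4 and left by step down to B4.
Leap in, step out — an appoggiatura.
The harmony at that moment is Eb major triad (Eb, G, Bb); F4 is not a chord tone.
It is approached by step up from Eb4 and left by leap down to Bb3.
Step in, leap out — an escape tone.

C5 (beat 3) — appoggiatura; F4 (beat 6) — escape tone.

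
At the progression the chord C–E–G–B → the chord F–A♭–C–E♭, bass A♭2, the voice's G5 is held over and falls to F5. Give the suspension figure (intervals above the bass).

At the second chord the bass is A♭2. The suspended G5 lies a seventh above the bass; after resolving down by step to F5, the interval above the bass becomes a sixth.
Suspension figures are named by those two intervals: 7–6.

7–6 suspension.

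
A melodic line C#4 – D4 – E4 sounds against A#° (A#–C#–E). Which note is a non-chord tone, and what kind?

D4 is a passing tone.

The harmony at that moment is A# diminished triad (A#, C#, E); D4 is not a chord tone.
It is approached by step up from C#4 and left by step up to E4.
Step in, step out in the same direction — a passing tone.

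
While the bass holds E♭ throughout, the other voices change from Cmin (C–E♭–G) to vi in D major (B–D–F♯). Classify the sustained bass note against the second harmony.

Pedal tone (pedal point).

The harmony at that moment is B minor triad (B, D, F♯); E♭ is not a chord tone.
It is held over (the same pitch as the preceding E♭) and then sustained as the same pitch into the next harmony.
Sustained through a change of harmony — a pedal tone.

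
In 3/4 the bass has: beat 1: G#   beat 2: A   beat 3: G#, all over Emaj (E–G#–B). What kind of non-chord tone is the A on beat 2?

Upper neighbor tone.

The harmony at that moment is E major triad (E, G#, B); A is not a chord tone.
It is approached by step up from G# and left by step down to G#.
Step away and step back to the same note — a neighbor tone (upper neighbor).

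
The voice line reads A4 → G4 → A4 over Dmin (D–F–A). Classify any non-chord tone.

The harmony at that moment is D minor triad (D, F, A); G4 is not a chord tone.
It is approached by step down from A4 and left by step up to A4.
Step away and step back to the same note — a neighbor tone (lower neighbor).

G4 is a neighbor tone.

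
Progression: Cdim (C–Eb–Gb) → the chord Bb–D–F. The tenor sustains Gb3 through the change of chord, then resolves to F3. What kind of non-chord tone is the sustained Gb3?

The harmony at that moment is Bb major triad (Bb, D, F); Gb3 is not a chord tone.
It is held over (the same pitch as the preceding Gb3) and left by step down to F3.
Held over from the previous chord and resolving down by step — a suspension.

Gb3 is a suspension.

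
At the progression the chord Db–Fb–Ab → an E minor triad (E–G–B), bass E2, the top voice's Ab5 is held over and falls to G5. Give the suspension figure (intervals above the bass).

At the second chord the bass is E2. The suspended Ab5 lies a fourth above the bass; after resolving down by step to G5, the interval above the bass becomes a third.
Suspension figures are named by those two intervals: 4–3.

4–3 suspension.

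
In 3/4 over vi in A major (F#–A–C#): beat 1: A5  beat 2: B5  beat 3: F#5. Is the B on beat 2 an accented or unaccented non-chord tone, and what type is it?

The harmony at that moment is F# minor triad (F#, A, C#); B5 is not a chord tone.
It is approached by step up from A5 and left by leap down to F#5.
Step in, leap out — an escape tone.
It falls on a weak beat, so it is unaccented.

Unaccented escape tone.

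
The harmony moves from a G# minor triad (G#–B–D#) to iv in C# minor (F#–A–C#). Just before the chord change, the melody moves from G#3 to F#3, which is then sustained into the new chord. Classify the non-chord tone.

The harmony at that moment is G# minor triad (G#, B, D#); F#3 is not a chord tone.
It is approached by step down from G#3 and then sustained as the same pitch into the next harmony.
Arriving early and becoming a chord tone when the harmony changes — an anticipation.

F#3 is an anticipation.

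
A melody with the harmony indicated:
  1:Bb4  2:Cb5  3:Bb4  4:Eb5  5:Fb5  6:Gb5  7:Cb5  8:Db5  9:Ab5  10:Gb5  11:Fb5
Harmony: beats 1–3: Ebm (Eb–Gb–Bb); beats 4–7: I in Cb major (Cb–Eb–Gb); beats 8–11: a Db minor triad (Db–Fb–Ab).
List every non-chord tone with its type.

Cb5 (beat 2) — neighbor tone; Fb5 (beat 5) — passing tone; Gb5 (beat 10) — passing tone.

The harmony at that moment is Eb minor triad (Eb, Gb, Bb); Cb5 is not a chord tone.
It is approached by step up from Bb4 and left by step down to Bb4.
Step away and step back to the same note — a neighbor tone (upper neighbor).
The harmony at that moment is Cb major triad (Cb, Eb, Gb); Fb5 is not a chord tone.
It is approached by step up from Eb5 and left by step up to Gb5.
Step in, step out in the same direction — a passing tone.
The harmony at that moment is Db minor triad (Db, Fb, Ab); Gb5 is not a chord tone.
It is approached by step down from Ab5 and left by step down to Fb5.
Step in, step out in the same direction — a passing tone.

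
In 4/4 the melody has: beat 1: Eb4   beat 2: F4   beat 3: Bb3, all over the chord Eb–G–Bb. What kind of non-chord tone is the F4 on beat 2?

The harmony at that moment is Eb major triad (Eb, G, Bb); F4 is not a chord tone.
It is approached by step up from Eb4 and left by leap down to Bb3.
Step in, leap out, on a weak beat — an escape tone.

Escape tone.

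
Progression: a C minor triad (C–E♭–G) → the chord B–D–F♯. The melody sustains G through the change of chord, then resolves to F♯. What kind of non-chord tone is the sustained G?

G is a suspension.

The harmony at that moment is B minor triad (B, D, F♯); G is not a chord tone.
It is held over (the same pitch as the preceding G) and left by step down to F♯.
Held over from the previous chord and resolving down by step — a suspension.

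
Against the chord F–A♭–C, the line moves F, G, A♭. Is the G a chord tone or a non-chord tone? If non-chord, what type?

The harmony at that moment is F minor triad (F, A♭, C); G is not a chord tone.
It is approached by step up from F and left by step up to A♭.
Step in, step out in the same direction — a passing tone.

Non-chord tone — a passing tone.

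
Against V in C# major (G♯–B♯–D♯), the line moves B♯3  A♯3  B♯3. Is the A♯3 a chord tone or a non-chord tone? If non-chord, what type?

Non-chord tone — a neighbor tone.

The harmony at that moment is G♯ major triad (G♯, B♯, D♯); A♯3 is not a chord tone.
It is approached by step down from B♯3 and left by step up to B♯3.
Step away and step back to the same note — a neighbor tone (lower neighbor).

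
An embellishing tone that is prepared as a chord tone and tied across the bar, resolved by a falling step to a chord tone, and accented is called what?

Suspension.

Approach: by preparation — the pitch is first a chord tone, then held (tied or repeated) while the harmony changes under it. Departure: down by step. Metric position: strong.
A prepared dissonance that resolves downward by step — a suspension. (The same figure resolving upward would be a retardation.)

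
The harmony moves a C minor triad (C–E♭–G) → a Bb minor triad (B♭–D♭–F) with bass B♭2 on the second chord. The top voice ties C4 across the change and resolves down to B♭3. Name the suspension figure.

At the second chord the bass is B♭2. The suspended C4 lies a ninth above the bass; after resolving down by step to B♭3, the interval above the bass becomes an octave.
Suspension figures are named by those two intervals: 9–8.

9–8 suspension.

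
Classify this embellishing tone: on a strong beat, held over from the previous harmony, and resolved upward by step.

Approach: by preparation — the pitch is first a chord tone, then held (tied or repeated) while the harmony changes under it. Departure: up by step. Metric position: strong.
A prepared dissonance that resolves upward by step — a retardation. (The same figure resolving downward would be a suspension.)

Retardation.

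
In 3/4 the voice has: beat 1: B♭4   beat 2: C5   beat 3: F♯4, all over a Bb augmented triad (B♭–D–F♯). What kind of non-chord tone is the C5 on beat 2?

The harmony at that moment is B♭ augmented triad (B♭, D, F♯); C5 is not a chord tone.
It is approached by step up from B♭4 and left by leap down to F♯4.
Step in, leap out, on a weak beat — an escape tone.

Escape tone.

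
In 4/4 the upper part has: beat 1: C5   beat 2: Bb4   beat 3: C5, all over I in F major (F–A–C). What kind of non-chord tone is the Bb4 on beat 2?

The harmony at that moment is F major triad (F, A, C); Bb4 is not a chord tone.
It is approached by step down from C5 and left by step up to C5.
Step away and step back to the same note — a neighbor tone (lower neighbor).

Lower neighbor tone.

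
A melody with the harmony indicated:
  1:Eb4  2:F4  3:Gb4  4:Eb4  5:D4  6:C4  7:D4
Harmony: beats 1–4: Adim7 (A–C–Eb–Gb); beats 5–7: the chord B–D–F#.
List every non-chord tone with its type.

F4 (beat 2) — passing tone; C4 (beat 6) — neighbor tone.

The harmony at that moment is A diminished seventh chord (A, C, Eb, Gb); F4 is not a chord tone.
It is approached by step up from Eb4 and left by step up to Gb4.
Step in, step out in the same direction — a passing tone.
The harmony at that moment is B minor triad (B, D, F#); C4 is not a chord tone.
It is approached by step down from D4 and left by step up to D4.
Step away and step back to the same note — a neighbor tone (lower neighbor).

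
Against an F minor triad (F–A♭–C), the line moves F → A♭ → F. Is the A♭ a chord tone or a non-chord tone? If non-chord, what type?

Chord tone (the third of F minor triad).

F minor triad contains F, A♭, C; A♭ is the third, so it is a chord tone.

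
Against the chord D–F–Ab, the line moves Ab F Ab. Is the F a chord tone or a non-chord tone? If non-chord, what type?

Chord tone (the third of D diminished triad).

D diminished triad contains D, F, Ab; F is the third, so it is a chord tone.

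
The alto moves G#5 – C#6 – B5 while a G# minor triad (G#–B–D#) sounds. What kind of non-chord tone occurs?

C#6 is an appoggiatura.

The harmony at that moment is G# minor triad (G#, B, D#); C#6 is not a chord tone.
It is approached by leap up from G#5 and left by step down to B5.
Leap in, step out — an appoggiatura.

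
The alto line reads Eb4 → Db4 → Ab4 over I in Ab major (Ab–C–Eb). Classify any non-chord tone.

The harmony at that moment is Ab major triad (Ab, C, Eb); Db4 is not a chord tone.
It is approached by step down from Eb4 and left by leap up to Ab4.
Step in, leap out — an escape tone.

Db4 is an escape tone.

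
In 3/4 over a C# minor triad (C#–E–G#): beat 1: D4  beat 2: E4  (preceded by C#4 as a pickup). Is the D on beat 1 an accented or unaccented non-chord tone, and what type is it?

The harmony at that moment is C# minor triad (C#, E, G#); D4 is not a chord tone.
It is approached by step up from C#4 and left by step up to E4.
Step in, step out in the same direction — a passing tone.
It falls on the downbeat, so it is accented.

Accented passing tone.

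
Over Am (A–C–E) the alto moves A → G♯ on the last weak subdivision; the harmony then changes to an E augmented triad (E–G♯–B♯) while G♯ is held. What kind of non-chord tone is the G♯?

G♯ is an anticipation.

The harmony at that moment is A minor triad (A, C, E); G♯ is not a chord tone.
It is approached by step down from A and then sustained as the same pitch into the next harmony.
Arriving early and becoming a chord tone when the harmony changes — an anticipation.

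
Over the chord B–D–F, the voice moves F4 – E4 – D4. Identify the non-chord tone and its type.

The harmony at that moment is B diminished triad (B, D, F); E4 is not a chord tone.
It is approached by step down from F4 and left by step down to D4.
Step in, step out in the same direction — a passing tone.

E4 is a passing tone.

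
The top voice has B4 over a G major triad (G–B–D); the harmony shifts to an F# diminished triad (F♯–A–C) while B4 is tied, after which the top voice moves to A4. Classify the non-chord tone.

The harmony at that moment is F♯ diminished triad (F♯, A, C); B4 is not a chord tone.
It is held over (the same pitch as the preceding B4) and left by step down to A4.
Held over from the previous chord and resolving down by step — a suspension.

B4 is a suspension.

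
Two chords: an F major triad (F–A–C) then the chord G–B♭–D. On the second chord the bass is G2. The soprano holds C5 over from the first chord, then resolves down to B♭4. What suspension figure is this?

4–3 suspension.

At the second chord the bass is G2. The suspended C5 lies a fourth above the bass; after resolving down by step to B♭4, the interval above the bass becomes a third.
Suspension figures are named by those two intervals: 4–3.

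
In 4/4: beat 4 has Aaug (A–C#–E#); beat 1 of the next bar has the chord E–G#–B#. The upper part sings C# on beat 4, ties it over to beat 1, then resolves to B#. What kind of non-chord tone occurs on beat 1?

Suspension.

The harmony at that moment is E augmented triad (E, G#, B#); C# is not a chord tone.
It is held over (the same pitch as the preceding C#) and left by step down to B#.
Held over from the previous chord and resolving down by step — a suspension.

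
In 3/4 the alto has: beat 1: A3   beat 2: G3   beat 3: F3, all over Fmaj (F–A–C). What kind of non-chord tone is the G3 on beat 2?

The harmony at that moment is F major triad (F, A, C); G3 is not a chord tone.
It is approached by step down from A3 and left by step down to F3.
Step in, step out in the same direction — a passing tone.

Passing tone.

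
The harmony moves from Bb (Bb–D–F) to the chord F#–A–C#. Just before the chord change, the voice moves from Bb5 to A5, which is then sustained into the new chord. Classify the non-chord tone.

A5 is an anticipation.

The harmony at that moment is Bb major triad (Bb, D, F); A5 is not a chord tone.
It is approached by step down from Bb5 and then sustained as the same pitch into the next harmony.
Arriving early and becoming a chord tone when the harmony changes — an anticipation.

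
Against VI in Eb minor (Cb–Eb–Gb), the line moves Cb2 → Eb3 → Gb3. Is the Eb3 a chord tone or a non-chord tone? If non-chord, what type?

Cb major triad contains Cb, Eb, Gb; Eb is the third, so it is a chord tone.

Chord tone (the third of Cb major triad).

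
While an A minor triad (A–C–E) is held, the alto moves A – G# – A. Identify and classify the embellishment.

G# is a neighbor tone.

The harmony at that moment is A minor triad (A, C, E); G# is not a chord tone.
It is approached by step down from A and left by step up to A.
Step away and step back to the same note — a neighbor tone (lower neighbor).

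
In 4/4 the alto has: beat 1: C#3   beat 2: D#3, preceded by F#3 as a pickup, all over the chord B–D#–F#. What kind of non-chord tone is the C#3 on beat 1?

The harmony at that moment is B major triad (B, D#, F#); C#3 is not a chord tone.
It is approached by leap down from F#3 and left by step up to D#3.
Leap in, step out, metrically accented — an appoggiatura.

Appoggiatura.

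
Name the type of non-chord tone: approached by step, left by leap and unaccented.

Approach: by step. Departure: by leap. Metric position: weak.
Step in, leap out, from a weak position — an escape tone (échappée). (It is the mirror image of the appoggiatura, which leaps in and steps out on a strong beat.)

Escape tone.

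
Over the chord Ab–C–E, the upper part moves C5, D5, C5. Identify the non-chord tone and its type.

The harmony at that moment is Ab augmented triad (Ab, C, E); D5 is not a chord tone.
It is approached by step up from C5 and left by step down to C5.
Step away and step back to the same note — a neighbor tone (upper neighbor).

D5 is a neighbor tone.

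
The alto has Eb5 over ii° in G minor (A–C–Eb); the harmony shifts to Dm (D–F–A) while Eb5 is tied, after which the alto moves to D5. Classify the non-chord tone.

The harmony at that moment is D minor triad (D, F, A); Eb5 is not a chord tone.
It is held over (the same pitch as the preceding Eb5) and left by step down to D5.
Held over from the previous chord and resolving down by step — a suspension.

Eb5 is a suspension.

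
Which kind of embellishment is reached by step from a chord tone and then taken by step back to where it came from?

Approach: by step. Departure: by step in the opposite direction, back to the starting pitch.
Stepwise on both sides but reversing to return to the same chord tone — a neighbor tone. (Had it continued onward in the same direction it would be a passing tone instead.)

Neighbor tone.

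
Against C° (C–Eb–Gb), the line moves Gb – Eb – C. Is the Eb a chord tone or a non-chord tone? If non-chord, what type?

Chord tone (the third of C diminished triad).

C diminished triad contains C, Eb, Gb; Eb is the third, so it is a chord tone.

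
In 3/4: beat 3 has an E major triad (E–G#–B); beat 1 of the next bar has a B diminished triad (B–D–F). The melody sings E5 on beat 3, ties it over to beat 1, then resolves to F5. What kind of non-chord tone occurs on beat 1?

Retardation.

The harmony at that moment is B diminished triad (B, D, F); E5 is not a chord tone.
It is held over (the same pitch as the preceding E5) and left by step up to F5.
Held over from the previous chord and resolving up by step — a retardation.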